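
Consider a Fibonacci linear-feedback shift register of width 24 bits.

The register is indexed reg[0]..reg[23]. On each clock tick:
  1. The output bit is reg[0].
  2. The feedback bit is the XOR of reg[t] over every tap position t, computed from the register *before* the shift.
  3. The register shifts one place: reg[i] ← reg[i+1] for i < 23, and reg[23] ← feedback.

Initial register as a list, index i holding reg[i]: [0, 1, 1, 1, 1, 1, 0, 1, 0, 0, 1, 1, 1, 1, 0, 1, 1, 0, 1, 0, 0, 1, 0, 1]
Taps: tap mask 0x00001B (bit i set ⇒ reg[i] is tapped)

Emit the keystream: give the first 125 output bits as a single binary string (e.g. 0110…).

tick  register→output (feedback)
  0  011111010011110110100101→0 (1)
  1  111110100111101101001011→1 (0)
  2  111101001111011010010110→1 (1)
  3  111010011110110100101101→1 (1)
  4  110100111101101001011011→1 (1)
  5  101001111011010010110111→1 (1)
  6  010011110110100101101111→0 (0)
  7  100111101101001011011110→1 (1)
  8  001111011010010110111101→0 (0)
  9  011110110100101101111010→0 (1)
 10  111101101001011011110101→1 (1)
 11  111011010010110111101011→1 (1)
 12  110110100101101111010111→1 (0)
 13  101101001011011110101110→1 (0)
 14  011010010110111101011100→0 (0)
 15  110100101101111010111000→1 (1)
 16  101001011011110101110001→1 (1)
 17  010010110111101011100011→0 (0)
 18  100101101111010111000110→1 (0)
 19  001011011110101110001100→0 (1)
 20  010110111101011100011001→0 (1)
 21  101101111010111000110011→1 (0)
 22  011011110101110001100110→0 (0)
 23  110111101011100011001100→1 (0)
 24  101111010111000110011000→1 (1)
 25  011110101110001100110001→0 (1)
 26  111101011100011001100011→1 (1)
 27  111010111000110011000111→1 (1)
 28  110101110001100110001111→1 (1)
 29  101011100011001100011111→1 (0)
 30  010111000110011000111110→0 (1)
 31  101110001100110001111101→1 (1)
 32  011100011001100011111011→0 (0)
 33  111000110011000111110110→1 (0)
 34  110001100110001111101100→1 (0)
 35  100011001100011111011000→1 (0)
 36  000110011000111110110000→0 (0)
 37  001100110001111101100000→0 (1)
 38  011001100011111011000001→0 (1)
 39  110011000111110110000011→1 (1)
 40  100110001111101100000111→1 (1)
 41  001100011111011000001111→0 (1)
 42  011000111110110000011111→0 (1)
 43  110001111101100000111111→1 (0)
 44  100011111011000001111110→1 (0)
 45  000111110110000011111100→0 (0)
 46  001111101100000111111000→0 (0)
 47  011111011000001111110000→0 (1)
 48  111110110000011111100001→1 (0)
 49  111101100000111111000010→1 (1)
 50  111011000001111110000101→1 (1)
 51  110110000011111100001011→1 (0)
 52  101100000111111000010110→1 (0)
 53  011000001111110000101100→0 (1)
 54  110000011111100001011001→1 (0)
 55  100000111111000010110010→1 (1)
 56  000001111110000101100101→0 (0)
 57  000011111100001011001010→0 (1)
 58  000111111000010110010101→0 (0)
 59  001111110000101100101010→0 (0)
 60  011111100001011001010100→0 (1)
 61  111111000010110010101001→1 (0)
 62  111110000101100101010010→1 (0)
 63  111100001011001010100100→1 (1)
 64  111000010110010101001001→1 (0)
 65  110000101100101010010010→1 (0)
 66  100001011001010100100100→1 (1)
 67  000010110010101001001001→0 (1)
 68  000101100101010010010011→0 (1)
 69  001011001010100100100111→0 (1)
 70  010110010101001001001111→0 (1)
 71  101100101010010010011111→1 (0)
 72  011001010100100100111110→0 (1)
 73  110010101001001001111101→1 (1)
 74  100101010010010011111011→1 (0)
 75  001010100100100111110110→0 (1)
 76  010101001001001111101101→0 (0)
 77  101010010010011111011010→1 (0)
 78  010100100100111110110100→0 (0)
 79  101001001001111101101000→1 (1)
 80  010010010011111011010001→0 (0)
 81  100100100111110110100010→1 (0)
 82  001001001111101101000100→0 (0)
 83  010010011111011010001000→0 (0)
 84  100100111110110100010000→1 (0)
 85  001001111101101000100000→0 (0)
 86  010011111011010001000000→0 (0)
 87  100111110110100010000000→1 (1)
 88  001111101101000100000001→0 (0)
 89  011111011010001000000010→0 (1)
 90  111110110100010000000101→1 (0)
 91  111101101000100000001010→1 (1)
 92  111011010001000000010101→1 (1)
 93  110110100010000000101011→1 (0)
 94  101101000100000001010110→1 (0)
 95  011010001000000010101100→0 (0)
 96  110100010000000101011000→1 (1)
 97  101000100000001010110001→1 (1)
 98  010001000000010101100011→0 (1)
 99  100010000000101011000111→1 (0)
100  000100000001010110001110→0 (1)
101  001000000010101100011101→0 (0)
102  010000000101011000111010→0 (1)
103  100000001010110001110101→1 (1)
104  000000010101100011101011→0 (0)
105  000000101011000111010110→0 (0)
106  000001010110001110101100→0 (0)
107  000010101100011101011000→0 (1)
108  000101011000111010110001→0 (1)
109  001010110001110101100011→0 (1)
110  010101100011101011000111→0 (0)
111  101011000111010110001110→1 (0)
112  010110001110101100011100→0 (1)
113  101100011101011000111001→1 (0)
114  011000111010110001110010→0 (1)
115  110001110101100011100101→1 (0)
116  100011101011000111001010→1 (0)
117  000111010110001110010100→0 (0)
118  001110101100011100101000→0 (0)
119  011101011000111001010000→0 (0)
120  111010110001110010100000→1 (1)
121  110101100011100101000001→1 (1)
122  101011000111001010000011→1 (0)
123  010110001110010100000110→0 (1)
124  101100011100101000001101→1 (0)

01111101001111011010010110111101011100011001100011111011000001111110000101100101010010010011111011010001000000010101100011101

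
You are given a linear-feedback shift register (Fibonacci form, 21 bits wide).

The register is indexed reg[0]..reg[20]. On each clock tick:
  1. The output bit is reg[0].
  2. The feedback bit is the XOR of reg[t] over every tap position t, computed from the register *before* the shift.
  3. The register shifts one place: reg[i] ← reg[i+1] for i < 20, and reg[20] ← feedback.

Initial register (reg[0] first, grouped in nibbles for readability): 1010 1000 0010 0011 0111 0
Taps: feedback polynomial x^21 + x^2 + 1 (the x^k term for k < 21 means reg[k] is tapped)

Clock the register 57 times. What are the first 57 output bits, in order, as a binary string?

tick  register→output (feedback)
  0  101010000010001101110→1 (0)
  1  010100000100011011100→0 (0)
  2  101000001000110111000→1 (0)
  3  010000010001101110000→0 (0)
  4  100000100011011100000→1 (1)
  5  000001000110111000001→0 (0)
  6  000010001101110000010→0 (0)
  7  000100011011100000100→0 (0)
  8  001000110111000001000→0 (1)
  9  010001101110000010001→0 (0)
 10  100011011100000100010→1 (1)
 11  000110111000001000101→0 (0)
 12  001101110000010001010→0 (1)
 13  011011100000100010101→0 (1)
 14  110111000001000101011→1 (1)
 15  101110000010001010111→1 (0)
 16  011100000100010101110→0 (1)
 17  111000001000101011101→1 (0)
 18  110000010001010111010→1 (1)
 19  100000100010101110101→1 (1)
 20  000001000101011101011→0 (0)
 21  000010001010111010110→0 (0)
 22  000100010101110101100→0 (0)
 23  001000101011101011000→0 (1)
 24  010001010111010110001→0 (0)
 25  100010101110101100010→1 (1)
 26  000101011101011000101→0 (0)
 27  001010111010110001010→0 (1)
 28  010101110101100010101→0 (0)
 29  101011101011000101010→1 (0)
 30  010111010110001010100→0 (0)
 31  101110101100010101000→1 (0)
 32  011101011000101010000→0 (1)
 33  111010110001010100001→1 (0)
 34  110101100010101000010→1 (1)
 35  101011000101010000101→1 (0)
 36  010110001010100001010→0 (0)
 37  101100010101000010100→1 (0)
 38  011000101010000101000→0 (1)
 39  110001010100001010001→1 (1)
 40  100010101000010100011→1 (1)
 41  000101010000101000111→0 (0)
 42  001010100001010001110→0 (1)
 43  010101000010100011101→0 (0)
 44  101010000101000111010→1 (0)
 45  010100001010001110100→0 (0)
 46  101000010100011101000→1 (0)
 47  010000101000111010000→0 (0)
 48  100001010001110100000→1 (1)
 49  000010100011101000001→0 (0)
 50  000101000111010000010→0 (0)
 51  001010001110100000100→0 (1)
 52  010100011101000001001→0 (0)
 53  101000111010000010010→1 (0)
 54  010001110100000100100→0 (0)
 55  100011101000001001000→1 (1)
 56  000111010000010010001→0 (0)

101010000010001101110000010001010111010110001010100001010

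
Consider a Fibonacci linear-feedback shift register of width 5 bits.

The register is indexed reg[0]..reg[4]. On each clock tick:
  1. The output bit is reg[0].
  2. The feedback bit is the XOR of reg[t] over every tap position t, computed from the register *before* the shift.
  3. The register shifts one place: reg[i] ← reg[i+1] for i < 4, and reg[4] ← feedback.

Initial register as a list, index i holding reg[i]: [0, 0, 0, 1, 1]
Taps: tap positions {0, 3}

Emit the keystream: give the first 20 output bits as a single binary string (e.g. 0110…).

k : reg_k → out_k, fb_k
0: 00011 → 0, fb=1
1: 00111 → 0, fb=1
2: 01111 → 0, fb=1
3: 11111 → 1, fb=0
4: 11110 → 1, fb=0
5: 11100 → 1, fb=1
6: 11001 → 1, fb=1
7: 10011 → 1, fb=0
8: 00110 → 0, fb=1
9: 01101 → 0, fb=0
10: 11010 → 1, fb=0
11: 10100 → 1, fb=1
12: 01001 → 0, fb=0
13: 10010 → 1, fb=0
14: 00100 → 0, fb=0
15: 01000 → 0, fb=0
16: 10000 → 1, fb=1
17: 00001 → 0, fb=0
18: 00010 → 0, fb=1
19: 00101 → 0, fb=0

00011111001101001000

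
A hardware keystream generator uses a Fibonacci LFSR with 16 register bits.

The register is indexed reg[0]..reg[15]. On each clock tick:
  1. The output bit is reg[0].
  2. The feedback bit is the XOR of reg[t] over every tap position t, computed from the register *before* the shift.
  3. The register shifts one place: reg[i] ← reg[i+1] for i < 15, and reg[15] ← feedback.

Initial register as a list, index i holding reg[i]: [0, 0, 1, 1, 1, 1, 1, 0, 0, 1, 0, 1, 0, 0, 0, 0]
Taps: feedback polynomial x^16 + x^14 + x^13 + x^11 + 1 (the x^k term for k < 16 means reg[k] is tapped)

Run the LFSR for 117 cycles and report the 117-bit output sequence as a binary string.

001111100101000010001001011011010000000100000100100100110011011001110010011101101011111110011110000011010001000010110

k : reg_k → out_k, fb_k
0: 0011111001010000 → 0, fb=1
1: 0111110010100001 → 0, fb=0
2: 1111100101000010 → 1, fb=0
3: 1111001010000100 → 1, fb=0
4: 1110010100001000 → 1, fb=1
5: 1100101000010001 → 1, fb=0
6: 1001010000100010 → 1, fb=0
7: 0010100001000100 → 0, fb=1
8: 0101000010001001 → 0, fb=0
9: 1010000100010010 → 1, fb=1
10: 0100001000100101 → 0, fb=1
11: 1000010001001011 → 1, fb=0
12: 0000100010010110 → 0, fb=1
13: 0001000100101101 → 0, fb=1
14: 0010001001011011 → 0, fb=0
15: 0100010010110110 → 0, fb=1
16: 1000100101101101 → 1, fb=0
17: 0001001011011010 → 0, fb=0
18: 0010010110110100 → 0, fb=0
19: 0100101101101000 → 0, fb=0
20: 1001011011010000 → 1, fb=0
21: 0010110110100000 → 0, fb=0
22: 0101101101000000 → 0, fb=0
23: 1011011010000000 → 1, fb=1
24: 0110110100000001 → 0, fb=0
25: 1101101000000010 → 1, fb=0
26: 1011010000000100 → 1, fb=0
27: 0110100000001000 → 0, fb=0
28: 1101000000010000 → 1, fb=0
29: 1010000000100000 → 1, fb=1
30: 0100000001000001 → 0, fb=0
31: 1000000010000010 → 1, fb=0
32: 0000000100000100 → 0, fb=1
33: 0000001000001001 → 0, fb=0
34: 0000010000010010 → 0, fb=0
35: 0000100000100100 → 0, fb=1
36: 0001000001001001 → 0, fb=0
37: 0010000010010010 → 0, fb=0
38: 0100000100100100 → 0, fb=1
39: 1000001001001001 → 1, fb=1
40: 0000010010010011 → 0, fb=0
41: 0000100100100110 → 0, fb=0
42: 0001001001001100 → 0, fb=1
43: 0010010010011001 → 0, fb=1
44: 0100100100110011 → 0, fb=0
45: 1001001001100110 → 1, fb=1
46: 0010010011001101 → 0, fb=1
47: 0100100110011011 → 0, fb=0
48: 1001001100110110 → 1, fb=0
49: 0010011001101100 → 0, fb=1
50: 0100110011011001 → 0, fb=1
51: 1001100110110011 → 1, fb=1
52: 0011001101100111 → 0, fb=0
53: 0110011011001110 → 0, fb=0
54: 1100110110011100 → 1, fb=1
55: 1001101100111001 → 1, fb=0
56: 0011011001110010 → 0, fb=0
57: 0110110011100100 → 0, fb=1
58: 1101100111001001 → 1, fb=1
59: 1011001110010011 → 1, fb=1
60: 0110011100100111 → 0, fb=0
61: 1100111001001110 → 1, fb=1
62: 1001110010011101 → 1, fb=1
63: 0011100100111011 → 0, fb=0
64: 0111001001110110 → 0, fb=1
65: 1110010011101101 → 1, fb=0
66: 1100100111011010 → 1, fb=1
67: 1001001110110101 → 1, fb=1
68: 0010011101101011 → 0, fb=1
69: 0100111011010111 → 0, fb=1
70: 1001110110101111 → 1, fb=1
71: 0011101101011111 → 0, fb=1
72: 0111011010111111 → 0, fb=1
73: 1110110101111111 → 1, fb=0
74: 1101101011111110 → 1, fb=0
75: 1011010111111100 → 1, fb=1
76: 0110101111111001 → 0, fb=1
77: 1101011111110011 → 1, fb=1
78: 1010111111100111 → 1, fb=1
79: 0101111111001111 → 0, fb=0
80: 1011111110011110 → 1, fb=0
81: 0111111100111100 → 0, fb=0
82: 1111111001111000 → 1, fb=0
83: 1111110011110000 → 1, fb=0
84: 1111100111100000 → 1, fb=1
85: 1111001111000001 → 1, fb=1
86: 1110011110000011 → 1, fb=0
87: 1100111100000110 → 1, fb=1
88: 1001111000001101 → 1, fb=0
89: 0011110000011010 → 0, fb=0
90: 0111100000110100 → 0, fb=0
91: 1111000001101000 → 1, fb=1
92: 1110000011010001 → 1, fb=0
93: 1100000110100010 → 1, fb=0
94: 1000001101000100 → 1, fb=0
95: 0000011010001000 → 0, fb=0
96: 0000110100010000 → 0, fb=1
97: 0001101000100001 → 0, fb=0
98: 0011010001000010 → 0, fb=1
99: 0110100010000101 → 0, fb=1
100: 1101000100001011 → 1, fb=0
101: 1010001000010110 → 1, fb=0
102: 0100010000101100 → 0, fb=1
103: 1000100001011001 → 1, fb=0
104: 0001000010110010 → 0, fb=0
105: 0010000101100100 → 0, fb=1
106: 0100001011001001 → 0, fb=0
107: 1000010110010010 → 1, fb=1
108: 0000101100100101 → 0, fb=1
109: 0001011001001011 → 0, fb=1
110: 0010110010010111 → 0, fb=1
111: 0101100100101111 → 0, fb=0
112: 1011001001011110 → 1, fb=0
113: 0110010010111100 → 0, fb=0
114: 1100100101111000 → 1, fb=0
115: 1001001011110000 → 1, fb=0
116: 0010010111100000 → 0, fb=0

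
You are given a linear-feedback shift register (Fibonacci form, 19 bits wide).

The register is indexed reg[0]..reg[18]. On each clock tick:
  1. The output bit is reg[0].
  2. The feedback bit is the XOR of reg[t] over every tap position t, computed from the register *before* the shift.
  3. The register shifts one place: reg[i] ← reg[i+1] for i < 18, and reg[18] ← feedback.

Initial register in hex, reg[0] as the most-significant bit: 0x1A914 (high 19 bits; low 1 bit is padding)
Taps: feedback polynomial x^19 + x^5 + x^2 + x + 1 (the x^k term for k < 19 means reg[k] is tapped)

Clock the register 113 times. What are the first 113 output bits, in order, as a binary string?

step | reg (before) | out | fb
   0 | 0001101010010001010 | 0 | 0
   1 | 0011010100100010100 | 0 | 0
   2 | 0110101001000101000 | 0 | 0
   3 | 1101010010001010000 | 1 | 1
   4 | 1010100100010100001 | 1 | 0
   5 | 0101001000101000010 | 0 | 1
   6 | 1010010001010000101 | 1 | 1
   7 | 0100100010100001011 | 0 | 1
   8 | 1001000101000010111 | 1 | 1
   9 | 0010001010000101111 | 0 | 1
  10 | 0100010100001011111 | 0 | 0
  11 | 1000101000010111110 | 1 | 1
  12 | 0001010000101111101 | 0 | 1
  13 | 0010100001011111011 | 0 | 1
  14 | 0101000010111110111 | 0 | 1
  15 | 1010000101111101111 | 1 | 0
  16 | 0100001011111011110 | 0 | 1
  17 | 1000010111110111101 | 1 | 0
  18 | 0000101111101111010 | 0 | 0
  19 | 0001011111011110100 | 0 | 1
  20 | 0010111110111101001 | 0 | 0
  21 | 0101111101111010010 | 0 | 0
  22 | 1011111011110100100 | 1 | 1
  23 | 0111110111101001001 | 0 | 1
  24 | 1111101111010010011 | 1 | 1
  25 | 1111011110100100111 | 1 | 0
  26 | 1110111101001001110 | 1 | 0
  27 | 1101111010010011100 | 1 | 1
  28 | 1011110100100111001 | 1 | 1
  29 | 0111101001001110011 | 0 | 0
  30 | 1111010010011100110 | 1 | 0
  31 | 1110100100111001100 | 1 | 1
  32 | 1101001001110011001 | 1 | 0
  33 | 1010010011100110010 | 1 | 1
  34 | 0100100111001100101 | 0 | 1
  35 | 1001001110011001011 | 1 | 1
  36 | 0010011100110010111 | 0 | 0
  37 | 0100111001100101110 | 0 | 0
  38 | 1001110011001011100 | 1 | 0
  39 | 0011100110010111000 | 0 | 1
  40 | 0111001100101110001 | 0 | 0
  41 | 1110011001011100010 | 1 | 0
  42 | 1100110010111000100 | 1 | 1
  43 | 1001100101110001001 | 1 | 1
  44 | 0011001011100010011 | 0 | 1
  45 | 0110010111000100111 | 0 | 1
  46 | 1100101110001001111 | 1 | 0
  47 | 1001011100010011110 | 1 | 0
  48 | 0010111000100111100 | 0 | 0
  49 | 0101110001001111000 | 0 | 0
  50 | 1011100010011110000 | 1 | 0
  51 | 0111000100111100000 | 0 | 0
  52 | 1110001001111000000 | 1 | 1
  53 | 1100010011110000001 | 1 | 1
  54 | 1000100111100000011 | 1 | 1
  55 | 0001001111000000111 | 0 | 0
  56 | 0010011110000001110 | 0 | 0
  57 | 0100111100000011100 | 0 | 0
  58 | 1001111000000111000 | 1 | 0
  59 | 0011110000001110000 | 0 | 0
  60 | 0111100000011100000 | 0 | 0
  61 | 1111000000111000000 | 1 | 1
  62 | 1110000001110000001 | 1 | 1
  63 | 1100000011100000011 | 1 | 0
  64 | 1000000111000000110 | 1 | 1
  65 | 0000001110000001101 | 0 | 0
  66 | 0000011100000011010 | 0 | 1
  67 | 0000111000000110101 | 0 | 1
  68 | 0001110000001101011 | 0 | 1
  69 | 0011100000011010111 | 0 | 1
  70 | 0111000000110101111 | 0 | 0
  71 | 1110000001101011110 | 1 | 1
  72 | 1100000011010111101 | 1 | 0
  73 | 1000000110101111010 | 1 | 1
  74 | 0000001101011110101 | 0 | 0
  75 | 0000011010111101010 | 0 | 1
  76 | 0000110101111010101 | 0 | 1
  77 | 0001101011110101011 | 0 | 0
  78 | 0011010111101010110 | 0 | 0
  79 | 0110101111010101100 | 0 | 0
  80 | 1101011110101011000 | 1 | 1
  81 | 1010111101010110001 | 1 | 1
  82 | 0101111010101100011 | 0 | 0
  83 | 1011110101011000110 | 1 | 1
  84 | 0111101010110001101 | 0 | 0
  85 | 1111010101100011010 | 1 | 0
  86 | 1110101011000110100 | 1 | 1
  87 | 1101010110001101001 | 1 | 1
  88 | 1010101100011010011 | 1 | 0
  89 | 0101011000110100110 | 0 | 0
  90 | 1010110001101001100 | 1 | 1
  91 | 0101100011010011001 | 0 | 1
  92 | 1011000110100110011 | 1 | 0
  93 | 0110001101001100110 | 0 | 0
  94 | 1100011010011001100 | 1 | 1
  95 | 1000110100110011001 | 1 | 0
  96 | 0001101001100110010 | 0 | 0
  97 | 0011010011001100100 | 0 | 0
  98 | 0110100110011001000 | 0 | 0
  99 | 1101001100110010000 | 1 | 0
 100 | 1010011001100100000 | 1 | 1
 101 | 0100110011001000001 | 0 | 0
 102 | 1001100110010000010 | 1 | 1
 103 | 0011001100100000101 | 0 | 1
 104 | 0110011001000001011 | 0 | 1
 105 | 1100110010000010111 | 1 | 1
 106 | 1001100100000101111 | 1 | 1
 107 | 0011001000001011111 | 0 | 1
 108 | 0110010000010111111 | 0 | 1
 109 | 1100100000101111111 | 1 | 0
 110 | 1001000001011111110 | 1 | 1
 111 | 0010000010111111101 | 0 | 1
 112 | 0100000101111111011 | 0 | 1

00011010100100010100001011111011110100100111001100101110001001111000000111000000110101111010101100011010011001100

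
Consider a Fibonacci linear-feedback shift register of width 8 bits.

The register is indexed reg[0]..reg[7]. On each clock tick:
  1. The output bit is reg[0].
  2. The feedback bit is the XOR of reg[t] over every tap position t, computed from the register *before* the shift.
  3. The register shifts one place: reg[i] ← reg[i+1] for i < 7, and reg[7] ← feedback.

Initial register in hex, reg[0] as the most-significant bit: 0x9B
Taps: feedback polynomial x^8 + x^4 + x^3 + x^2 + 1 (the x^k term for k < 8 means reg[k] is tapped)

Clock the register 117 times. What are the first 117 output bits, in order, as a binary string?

tick  register→output (feedback)
  0  10011011→1 (1)
  1  00110111→0 (0)
  2  01101110→0 (0)
  3  11011100→1 (1)
  4  10111001→1 (0)
  5  01110010→0 (0)
  6  11100100→1 (0)
  7  11001000→1 (0)
  8  10010000→1 (0)
  9  00100000→0 (1)
 10  01000001→0 (0)
 11  10000010→1 (1)
 12  00000101→0 (0)
 13  00001010→0 (1)
 14  00010101→0 (1)
 15  00101011→0 (0)
 16  01010110→0 (1)
 17  10101101→1 (1)
 18  01011011→0 (0)
 19  10110110→1 (1)
 20  01101101→0 (0)
 21  11011010→1 (1)
 22  10110101→1 (1)
 23  01101011→0 (0)
 24  11010110→1 (0)
 25  10101100→1 (1)
 26  01011001→0 (0)
 27  10110010→1 (1)
 28  01100101→0 (1)
 29  11001011→1 (0)
 30  10010110→1 (0)
 31  00101100→0 (0)
 32  01011000→0 (0)
 33  10110000→1 (1)
 34  01100001→0 (1)
 35  11000011→1 (1)
 36  10000111→1 (1)
 37  00001111→0 (1)
 38  00011111→0 (0)
 39  00111110→0 (1)
 40  01111101→0 (1)
 41  11111011→1 (0)
 42  11110110→1 (1)
 43  11101101→1 (1)
 44  11011011→1 (1)
 45  10110111→1 (1)
 46  01101111→0 (0)
 47  11011110→1 (1)
 48  10111101→1 (0)
 49  01111010→0 (1)
 50  11110101→1 (1)
 51  11101011→1 (1)
 52  11010111→1 (0)
 53  10101110→1 (1)
 54  01011101→0 (0)
 55  10111010→1 (0)
 56  01110100→0 (0)
 57  11101000→1 (1)
 58  11010001→1 (0)
 59  10100010→1 (0)
 60  01000100→0 (0)
 61  10001000→1 (0)
 62  00010000→0 (1)
 63  00100001→0 (1)
 64  01000011→0 (0)
 65  10000110→1 (1)
 66  00001101→0 (1)
 67  00011011→0 (0)
 68  00110110→0 (0)
 69  01101100→0 (0)
 70  11011000→1 (1)
 71  10110001→1 (1)
 72  01100011→0 (1)
 73  11000111→1 (1)
 74  10001111→1 (0)
 75  00011110→0 (0)
 76  00111100→0 (1)
 77  01111001→0 (1)
 78  11110011→1 (1)
 79  11100111→1 (0)
 80  11001110→1 (0)
 81  10011100→1 (1)
 82  00111001→0 (1)
 83  01110011→0 (0)
 84  11100110→1 (0)
 85  11001100→1 (0)
 86  10011000→1 (1)
 87  00110001→0 (0)
 88  01100010→0 (1)
 89  11000101→1 (1)
 90  10001011→1 (0)
 91  00010110→0 (1)
 92  00101101→0 (0)
 93  01011010→0 (0)
 94  10110100→1 (1)
 95  01101001→0 (0)
 96  11010010→1 (0)
 97  10100100→1 (0)
 98  01001000→0 (1)
 99  10010001→1 (0)
100  00100010→0 (1)
101  01000101→0 (0)
102  10001010→1 (0)
103  00010100→0 (1)
104  00101001→0 (0)
105  01010010→0 (1)
106  10100101→1 (0)
107  01001010→0 (1)
108  10010101→1 (0)
109  00101010→0 (0)
110  01010100→0 (1)
111  10101001→1 (1)
112  01010011→0 (1)
113  10100111→1 (0)
114  01001110→0 (1)
115  10011101→1 (1)
116  00111011→0 (1)

100110111001000001010110110101100101100001111101101111010111010001000011011000111100111001100010110100100010100101010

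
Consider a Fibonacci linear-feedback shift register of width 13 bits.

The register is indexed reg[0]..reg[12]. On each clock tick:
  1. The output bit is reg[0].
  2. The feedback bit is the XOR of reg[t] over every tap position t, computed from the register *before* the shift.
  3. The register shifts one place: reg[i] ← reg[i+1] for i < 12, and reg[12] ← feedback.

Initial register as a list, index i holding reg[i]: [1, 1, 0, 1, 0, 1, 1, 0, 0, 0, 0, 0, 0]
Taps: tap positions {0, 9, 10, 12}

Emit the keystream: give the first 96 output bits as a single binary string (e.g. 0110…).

110101100000010001010101011011101110111110101111101000100001010010001110111001001100001001110101

tick  register→output (feedback)
  0  1101011000000→1 (1)
  1  1010110000001→1 (0)
  2  0101100000010→0 (0)
  3  1011000000100→1 (0)
  4  0110000001000→0 (1)
  5  1100000010001→1 (0)
  6  1000000100010→1 (1)
  7  0000001000101→0 (0)
  8  0000010001010→0 (1)
  9  0000100010101→0 (0)
 10  0001000101010→0 (1)
 11  0010001010101→0 (0)
 12  0100010101010→0 (1)
 13  1000101010101→1 (1)
 14  0001010101011→0 (0)
 15  0010101010110→0 (1)
 16  0101010101101→0 (1)
 17  1010101011011→1 (1)
 18  0101010110111→0 (0)
 19  1010101101110→1 (1)
 20  0101011011101→0 (1)
 21  1010110111011→1 (1)
 22  0101101110111→0 (0)
 23  1011011101110→1 (1)
 24  0110111011101→0 (1)
 25  1101110111011→1 (1)
 26  1011101110111→1 (1)
 27  0111011101111→0 (1)
 28  1110111011111→1 (0)
 29  1101110111110→1 (1)
 30  1011101111101→1 (0)
 31  0111011111010→0 (1)
 32  1110111110101→1 (1)
 33  1101111101011→1 (1)
 34  1011111010111→1 (1)
 35  0111110101111→0 (1)
 36  1111101011111→1 (0)
 37  1111010111110→1 (1)
 38  1110101111101→1 (0)
 39  1101011111010→1 (0)
 40  1010111110100→1 (0)
 41  0101111101000→0 (1)
 42  1011111010001→1 (0)
 43  0111110100010→0 (0)
 44  1111101000100→1 (0)
 45  1111010001000→1 (0)
 46  1110100010000→1 (1)
 47  1101000100001→1 (0)
 48  1010001000010→1 (1)
 49  0100010000101→0 (0)
 50  1000100001010→1 (0)
 51  0001000010100→0 (1)
 52  0010000101001→0 (0)
 53  0100001010010→0 (0)
 54  1000010100100→1 (0)
 55  0000101001000→0 (1)
 56  0001010010001→0 (1)
 57  0010100100011→0 (1)
 58  0101001000111→0 (0)
 59  1010010001110→1 (1)
 60  0100100011101→0 (1)
 61  1001000111011→1 (1)
 62  0010001110111→0 (0)
 63  0100011101110→0 (0)
 64  1000111011100→1 (1)
 65  0001110111001→0 (0)
 66  0011101110010→0 (0)
 67  0111011100100→0 (1)
 68  1110111001001→1 (1)
 69  1101110010011→1 (0)
 70  1011100100110→1 (0)
 71  0111001001100→0 (0)
 72  1110010011000→1 (0)
 73  1100100110000→1 (1)
 74  1001001100001→1 (0)
 75  0010011000010→0 (0)
 76  0100110000100→0 (1)
 77  1001100001001→1 (1)
 78  0011000010011→0 (1)
 79  0110000100111→0 (0)
 80  1100001001110→1 (1)
 81  1000010011101→1 (0)
 82  0000100111010→0 (1)
 83  0001001110101→0 (0)
 84  0010011101010→0 (1)
 85  0100111010101→0 (0)
 86  1001110101010→1 (0)
 87  0011101010100→0 (1)
 88  0111010101001→0 (0)
 89  1110101010010→1 (1)
 90  1101010100101→1 (1)
 91  1010101001011→1 (1)
 92  0101010010111→0 (0)
 93  1010100101110→1 (1)
 94  0101001011101→0 (1)
 95  1010010111011→1 (1)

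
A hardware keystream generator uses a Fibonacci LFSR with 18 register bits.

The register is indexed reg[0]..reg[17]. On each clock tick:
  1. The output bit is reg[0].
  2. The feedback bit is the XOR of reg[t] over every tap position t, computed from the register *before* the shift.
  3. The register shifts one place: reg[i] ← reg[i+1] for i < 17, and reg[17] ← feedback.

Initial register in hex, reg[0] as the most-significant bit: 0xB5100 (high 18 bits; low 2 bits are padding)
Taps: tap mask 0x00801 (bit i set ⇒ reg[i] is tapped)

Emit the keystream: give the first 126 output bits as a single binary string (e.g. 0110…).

tick  register→output (feedback)
  0  101101010001000000→1 (0)
  1  011010100010000000→0 (0)
  2  110101000100000000→1 (1)
  3  101010001000000001→1 (1)
  4  010100010000000011→0 (0)
  5  101000100000000110→1 (1)
  6  010001000000001101→0 (0)
  7  100010000000011010→1 (1)
  8  000100000000110101→0 (0)
  9  001000000001101010→0 (1)
 10  010000000011010101→0 (1)
 11  100000000110101011→1 (1)
 12  000000001101010111→0 (1)
 13  000000011010101111→0 (0)
 14  000000110101011110→0 (1)
 15  000001101010111101→0 (0)
 16  000011010101111010→0 (1)
 17  000110101011110101→0 (1)
 18  001101010111101011→0 (1)
 19  011010101111010111→0 (1)
 20  110101011110101111→1 (1)
 21  101010111101011111→1 (0)
 22  010101111010111110→0 (0)
 23  101011110101111100→1 (0)
 24  010111101011111000→0 (1)
 25  101111010111110001→1 (0)
 26  011110101111100010→0 (1)
 27  111101011111000101→1 (0)
 28  111010111110001010→1 (1)
 29  110101111100010101→1 (1)
 30  101011111000101011→1 (1)
 31  010111110001010111→0 (1)
 32  101111100010101111→1 (1)
 33  011111000101011111→0 (1)
 34  111110001010111111→1 (1)
 35  111100010101111111→1 (0)
 36  111000101011111110→1 (0)
 37  110001010111111100→1 (0)
 38  100010101111111000→1 (0)
 39  000101011111110000→0 (1)
 40  001010111111100001→0 (1)
 41  010101111111000011→0 (1)
 42  101011111110000111→1 (1)
 43  010111111100001111→0 (0)
 44  101111111000011110→1 (1)
 45  011111110000111101→0 (0)
 46  111111100001111010→1 (0)
 47  111111000011110100→1 (0)
 48  111110000111101000→1 (0)
 49  111100001111010000→1 (0)
 50  111000011110100000→1 (1)
 51  110000111101000001→1 (0)
 52  100001111010000010→1 (1)
 53  000011110100000101→0 (0)
 54  000111101000001010→0 (0)
 55  001111010000010100→0 (0)
 56  011110100000101000→0 (0)
 57  111101000001010000→1 (0)
 58  111010000010100000→1 (1)
 59  110100000101000001→1 (0)
 60  101000001010000010→1 (1)
 61  010000010100000101→0 (0)
 62  100000101000001010→1 (1)
 63  000001010000010101→0 (0)
 64  000010100000101010→0 (0)
 65  000101000001010100→0 (1)
 66  001010000010101001→0 (0)
 67  010100000101010010→0 (1)
 68  101000001010100101→1 (1)
 69  010000010101001011→0 (1)
 70  100000101010010111→1 (1)
 71  000001010100101111→0 (0)
 72  000010101001011110→0 (1)
 73  000101010010111101→0 (0)
 74  001010100101111010→0 (1)
 75  010101001011110101→0 (1)
 76  101010010111101011→1 (0)
 77  010100101111010110→0 (1)
 78  101001011110101101→1 (1)
 79  010010111101011011→0 (1)
 80  100101111010110111→1 (1)
 81  001011110101101111→0 (1)
 82  010111101011011111→0 (1)
 83  101111010110111111→1 (1)
 84  011110101101111111→0 (1)
 85  111101011011111111→1 (0)
 86  111010110111111110→1 (0)
 87  110101101111111100→1 (0)
 88  101011011111111000→1 (0)
 89  010110111111110000→0 (1)
 90  101101111111100001→1 (0)
 91  011011111111000010→0 (1)
 92  110111111110000101→1 (1)
 93  101111111100001011→1 (1)
 94  011111111000010111→0 (0)
 95  111111110000101110→1 (1)
 96  111111100001011101→1 (0)
 97  111111000010111010→1 (1)
 98  111110000101110101→1 (0)
 99  111100001011101010→1 (0)
100  111000010111010100→1 (0)
101  110000101110101000→1 (1)
102  100001011101010001→1 (0)
103  000010111010100010→0 (0)
104  000101110101000100→0 (1)
105  001011101010001001→0 (0)
106  010111010100010010→0 (0)
107  101110101000100100→1 (1)
108  011101010001001001→0 (1)
109  111010100010010011→1 (1)
110  110101000100100111→1 (1)
111  101010001001001111→1 (0)
112  010100010010011110→0 (0)
113  101000100100111100→1 (1)
114  010001001001111001→0 (1)
115  100010010011110011→1 (0)
116  000100100111100110→0 (1)
117  001001001111001101→0 (1)
118  010010011110011011→0 (0)
119  100100111100110110→1 (1)
120  001001111001101101→0 (1)
121  010011110011011011→0 (1)
122  100111100110110111→1 (1)
123  001111001101101111→0 (1)
124  011110011011011111→0 (1)
125  111100110110111111→1 (1)

101101010001000000001101010111101011111000101011111110000111101000001010000010101001011110101101111111100001011101010001001001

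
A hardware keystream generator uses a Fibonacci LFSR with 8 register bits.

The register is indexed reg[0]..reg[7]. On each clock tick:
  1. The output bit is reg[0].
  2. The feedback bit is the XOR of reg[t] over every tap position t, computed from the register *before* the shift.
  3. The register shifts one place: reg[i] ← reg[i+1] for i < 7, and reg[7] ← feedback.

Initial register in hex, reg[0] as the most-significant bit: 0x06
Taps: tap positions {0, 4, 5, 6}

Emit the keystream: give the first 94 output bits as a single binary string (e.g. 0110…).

0000011000101011001100101111110111100110111011100101010010100010010110100011001110011110001101

tick  register→output (feedback)
  0  00000110→0 (0)
  1  00001100→0 (0)
  2  00011000→0 (1)
  3  00110001→0 (0)
  4  01100010→0 (1)
  5  11000101→1 (0)
  6  10001010→1 (1)
  7  00010101→0 (1)
  8  00101011→0 (0)
  9  01010110→0 (0)
 10  10101100→1 (1)
 11  01011001→0 (1)
 12  10110011→1 (0)
 13  01100110→0 (0)
 14  11001100→1 (1)
 15  10011001→1 (0)
 16  00110010→0 (1)
 17  01100101→0 (1)
 18  11001011→1 (1)
 19  10010111→1 (1)
 20  00101111→0 (1)
 21  01011111→0 (1)
 22  10111111→1 (0)
 23  01111110→0 (1)
 24  11111101→1 (1)
 25  11111011→1 (1)
 26  11110111→1 (1)
 27  11101111→1 (0)
 28  11011110→1 (0)
 29  10111100→1 (1)
 30  01111001→0 (1)
 31  11110011→1 (0)
 32  11100110→1 (1)
 33  11001101→1 (1)
 34  10011011→1 (1)
 35  00110111→0 (0)
 36  01101110→0 (1)
 37  11011101→1 (1)
 38  10111011→1 (1)
 39  01110111→0 (0)
 40  11101110→1 (0)
 41  11011100→1 (1)
 42  10111001→1 (0)
 43  01110010→0 (1)
 44  11100101→1 (0)
 45  11001010→1 (1)
 46  10010101→1 (0)
 47  00101010→0 (0)
 48  01010100→0 (1)
 49  10101001→1 (0)
 50  01010010→0 (1)
 51  10100101→1 (0)
 52  01001010→0 (0)
 53  10010100→1 (0)
 54  00101000→0 (1)
 55  01010001→0 (0)
 56  10100010→1 (0)
 57  01000100→0 (1)
 58  10001001→1 (0)
 59  00010010→0 (1)
 60  00100101→0 (1)
 61  01001011→0 (0)
 62  10010110→1 (1)
 63  00101101→0 (0)
 64  01011010→0 (0)
 65  10110100→1 (0)
 66  01101000→0 (1)
 67  11010001→1 (1)
 68  10100011→1 (0)
 69  01000110→0 (0)
 70  10001100→1 (1)
 71  00011001→0 (1)
 72  00110011→0 (1)
 73  01100111→0 (0)
 74  11001110→1 (0)
 75  10011100→1 (1)
 76  00111001→0 (1)
 77  01110011→0 (1)
 78  11100111→1 (1)
 79  11001111→1 (0)
 80  10011110→1 (0)
 81  00111100→0 (0)
 82  01111000→0 (1)
 83  11110001→1 (1)
 84  11100011→1 (0)
 85  11000110→1 (1)
 86  10001101→1 (1)
 87  00011011→0 (0)
 88  00110110→0 (0)
 89  01101100→0 (0)
 90  11011000→1 (0)
 91  10110000→1 (1)
 92  01100001→0 (0)
 93  11000010→1 (0)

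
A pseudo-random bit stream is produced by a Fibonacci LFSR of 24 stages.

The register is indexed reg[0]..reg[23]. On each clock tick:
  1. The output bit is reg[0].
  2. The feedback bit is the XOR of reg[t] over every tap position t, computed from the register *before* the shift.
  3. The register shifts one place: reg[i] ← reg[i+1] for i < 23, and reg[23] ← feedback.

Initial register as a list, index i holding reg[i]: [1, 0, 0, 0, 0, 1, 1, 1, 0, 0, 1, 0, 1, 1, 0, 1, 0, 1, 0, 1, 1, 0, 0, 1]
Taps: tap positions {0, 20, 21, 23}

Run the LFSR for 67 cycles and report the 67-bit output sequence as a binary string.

k : reg_k → out_k, fb_k
0: 100001110010110101011001 → 1, fb=1
1: 000011100101101010110011 → 0, fb=1
2: 000111001011010101100111 → 0, fb=0
3: 001110010110101011001110 → 0, fb=0
4: 011100101101010110011100 → 0, fb=0
5: 111001011010101100111000 → 1, fb=0
6: 110010110101011001110000 → 1, fb=1
7: 100101101010110011100001 → 1, fb=0
8: 001011010101100111000010 → 0, fb=0
9: 010110101011001110000100 → 0, fb=1
10: 101101010110011100001001 → 1, fb=1
11: 011010101100111000010011 → 0, fb=1
12: 110101011001110000100111 → 1, fb=1
13: 101010110011100001001111 → 1, fb=0
14: 010101100111000010011110 → 0, fb=0
15: 101011001110000100111100 → 1, fb=1
16: 010110011100001001111001 → 0, fb=0
17: 101100111000010011110010 → 1, fb=1
18: 011001110000100111100101 → 0, fb=0
19: 110011100001001111001010 → 1, fb=0
20: 100111000010011110010100 → 1, fb=0
21: 001110000100111100101000 → 0, fb=1
22: 011100001001111001010001 → 0, fb=1
23: 111000010011110010100011 → 1, fb=0
24: 110000100111100101000110 → 1, fb=0
25: 100001001111001010001100 → 1, fb=1
26: 000010011110010100011001 → 0, fb=0
27: 000100111100101000110010 → 0, fb=0
28: 001001111001010001100100 → 0, fb=1
29: 010011110010100011001001 → 0, fb=0
30: 100111100101000110010010 → 1, fb=1
31: 001111001010001100100101 → 0, fb=0
32: 011110010100011001001010 → 0, fb=1
33: 111100101000110010010101 → 1, fb=1
34: 111001010001100100101011 → 1, fb=1
35: 110010100011001001010111 → 1, fb=1
36: 100101000110010010101111 → 1, fb=0
37: 001010001100100101011110 → 0, fb=0
38: 010100011001001010111100 → 0, fb=0
39: 101000110010010101111000 → 1, fb=0
40: 010001100100101011110000 → 0, fb=0
41: 100011001001010111100000 → 1, fb=1
42: 000110010010101111000001 → 0, fb=1
43: 001100100101011110000011 → 0, fb=1
44: 011001001010111100000111 → 0, fb=0
45: 110010010101111000001110 → 1, fb=1
46: 100100101011110000011101 → 1, fb=0
47: 001001010111100000111010 → 0, fb=1
48: 010010101111000001110101 → 0, fb=0
49: 100101011110000011101010 → 1, fb=0
50: 001010111100000111010100 → 0, fb=1
51: 010101111000001110101001 → 0, fb=0
52: 101011110000011101010010 → 1, fb=1
53: 010111100000111010100101 → 0, fb=0
54: 101111000001110101001010 → 1, fb=0
55: 011110000011101010010100 → 0, fb=1
56: 111100000111010100101001 → 1, fb=1
57: 111000001110101001010011 → 1, fb=0
58: 110000011101010010100110 → 1, fb=0
59: 100000111010100101001100 → 1, fb=1
60: 000001110101001010011001 → 0, fb=0
61: 000011101010010100110010 → 0, fb=0
62: 000111010100101001100100 → 0, fb=1
63: 001110101001010011001001 → 0, fb=0
64: 011101010010100110010010 → 0, fb=0
65: 111010100101001100100100 → 1, fb=0
66: 110101001010011001001000 → 1, fb=0

1000011100101101010110011100001001111001010001100100101011110000011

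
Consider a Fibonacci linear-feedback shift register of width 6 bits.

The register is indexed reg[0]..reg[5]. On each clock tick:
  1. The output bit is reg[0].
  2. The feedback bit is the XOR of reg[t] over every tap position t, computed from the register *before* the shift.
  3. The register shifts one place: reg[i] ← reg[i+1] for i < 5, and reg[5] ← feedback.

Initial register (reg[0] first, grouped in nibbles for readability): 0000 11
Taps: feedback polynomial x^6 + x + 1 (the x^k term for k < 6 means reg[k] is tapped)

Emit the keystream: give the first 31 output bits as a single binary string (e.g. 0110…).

0000110001010011110100011100100

tick  register→output (feedback)
  0  000011→0 (0)
  1  000110→0 (0)
  2  001100→0 (0)
  3  011000→0 (1)
  4  110001→1 (0)
  5  100010→1 (1)
  6  000101→0 (0)
  7  001010→0 (0)
  8  010100→0 (1)
  9  101001→1 (1)
 10  010011→0 (1)
 11  100111→1 (1)
 12  001111→0 (0)
 13  011110→0 (1)
 14  111101→1 (0)
 15  111010→1 (0)
 16  110100→1 (0)
 17  101000→1 (1)
 18  010001→0 (1)
 19  100011→1 (1)
 20  000111→0 (0)
 21  001110→0 (0)
 22  011100→0 (1)
 23  111001→1 (0)
 24  110010→1 (0)
 25  100100→1 (1)
 26  001001→0 (0)
 27  010010→0 (1)
 28  100101→1 (1)
 29  001011→0 (0)
 30  010110→0 (1)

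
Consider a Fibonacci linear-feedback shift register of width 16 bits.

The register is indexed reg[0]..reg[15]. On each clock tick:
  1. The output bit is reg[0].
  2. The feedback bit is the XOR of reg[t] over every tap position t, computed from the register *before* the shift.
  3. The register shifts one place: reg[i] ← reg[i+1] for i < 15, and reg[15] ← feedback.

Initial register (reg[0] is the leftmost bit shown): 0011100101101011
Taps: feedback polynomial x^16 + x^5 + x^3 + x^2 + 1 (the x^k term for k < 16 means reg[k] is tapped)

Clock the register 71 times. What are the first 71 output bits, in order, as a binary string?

step | reg (before) | out | fb
   0 | 0011100101101011 | 0 | 0
   1 | 0111001011010110 | 0 | 0
   2 | 1110010110101100 | 1 | 1
   3 | 1100101101011001 | 1 | 1
   4 | 1001011010110011 | 1 | 1
   5 | 0010110101100111 | 0 | 0
   6 | 0101101011001110 | 0 | 1
   7 | 1011010110011101 | 1 | 0
   8 | 0110101100111010 | 0 | 1
   9 | 1101011001110101 | 1 | 1
  10 | 1010110011101011 | 1 | 1
  11 | 0101100111010111 | 0 | 1
  12 | 1011001110101111 | 1 | 1
  13 | 0110011101011111 | 0 | 0
  14 | 1100111010111110 | 1 | 0
  15 | 1001110101111100 | 1 | 1
  16 | 0011101011111001 | 0 | 0
  17 | 0111010111110010 | 0 | 1
  18 | 1110101111100101 | 1 | 0
  19 | 1101011111001010 | 1 | 1
  20 | 1010111110010101 | 1 | 1
  21 | 0101111100101011 | 0 | 0
  22 | 1011111001010110 | 1 | 0
  23 | 0111110010101100 | 0 | 1
  24 | 1111100101011001 | 1 | 1
  25 | 1111001010110011 | 1 | 1
  26 | 1110010101100111 | 1 | 1
  27 | 1100101011001111 | 1 | 1
  28 | 1001010110011111 | 1 | 1
  29 | 0010101100111111 | 0 | 1
  30 | 0101011001111111 | 0 | 0
  31 | 1010110011111110 | 1 | 1
  32 | 0101100111111101 | 0 | 1
  33 | 1011001111111011 | 1 | 1
  34 | 0110011111110111 | 0 | 0
  35 | 1100111111101110 | 1 | 0
  36 | 1001111111011100 | 1 | 1
  37 | 0011111110111001 | 0 | 1
  38 | 0111111101110011 | 0 | 1
  39 | 1111111011100111 | 1 | 0
  40 | 1111110111001110 | 1 | 0
  41 | 1111101110011100 | 1 | 1
  42 | 1111011100111001 | 1 | 0
  43 | 1110111001110010 | 1 | 1
  44 | 1101110011100101 | 1 | 1
  45 | 1011100111001011 | 1 | 1
  46 | 0111001110010111 | 0 | 0
  47 | 1110011100101110 | 1 | 1
  48 | 1100111001011101 | 1 | 0
  49 | 1001110010111010 | 1 | 1
  50 | 0011100101110101 | 0 | 0
  51 | 0111001011101010 | 0 | 0
  52 | 1110010111010100 | 1 | 1
  53 | 1100101110101001 | 1 | 1
  54 | 1001011101010011 | 1 | 1
  55 | 0010111010100111 | 0 | 0
  56 | 0101110101001110 | 0 | 0
  57 | 1011101010011100 | 1 | 1
  58 | 0111010100111001 | 0 | 1
  59 | 1110101001110011 | 1 | 0
  60 | 1101010011100110 | 1 | 1
  61 | 1010100111001101 | 1 | 0
  62 | 0101001110011010 | 0 | 1
  63 | 1010011100110101 | 1 | 1
  64 | 0100111001101011 | 0 | 1
  65 | 1001110011010111 | 1 | 1
  66 | 0011100110101111 | 0 | 0
  67 | 0111001101011110 | 0 | 0
  68 | 1110011010111100 | 1 | 1
  69 | 1100110101111001 | 1 | 0
  70 | 1001101011110010 | 1 | 0

00111001011010110011101011111001010110011111110111001110010111010100111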